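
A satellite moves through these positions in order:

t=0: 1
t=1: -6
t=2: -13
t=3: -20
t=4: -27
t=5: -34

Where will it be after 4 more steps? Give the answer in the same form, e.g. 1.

Each step adds -7 to the position.
step 6: -34 − 7 → -41
step 7: -41 − 7 → -48
step 8: -48 − 7 → -55
step 9: -55 − 7 → -62

-62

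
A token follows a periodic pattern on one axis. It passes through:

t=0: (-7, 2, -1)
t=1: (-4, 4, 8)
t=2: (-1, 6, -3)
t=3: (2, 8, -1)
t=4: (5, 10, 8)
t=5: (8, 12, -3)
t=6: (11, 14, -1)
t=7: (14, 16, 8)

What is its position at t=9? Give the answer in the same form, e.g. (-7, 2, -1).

(20, 20, -1)

First: linear, +3 per step → 20 at step 9.
Second: linear, +2 per step → 20 at step 9.
Third: cycles through -1, 8, -3 every 3 steps. Step 9 lands at position 0 of the cycle → -1.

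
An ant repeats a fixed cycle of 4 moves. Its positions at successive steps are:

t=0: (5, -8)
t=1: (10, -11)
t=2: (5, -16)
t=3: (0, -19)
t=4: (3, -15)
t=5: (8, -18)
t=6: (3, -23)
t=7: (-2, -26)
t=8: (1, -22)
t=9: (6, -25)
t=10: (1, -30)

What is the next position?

Step-to-step displacements: (+5, -3), (-5, -5), (-5, -3), (+3, +4), (+5, -3), (-5, -5), (-5, -3), (+3, +4), (+5, -3), (-5, -5) — a repeating cycle of length 4.
step 11: apply (-5, -3) → (-4, -33)

(-4, -33)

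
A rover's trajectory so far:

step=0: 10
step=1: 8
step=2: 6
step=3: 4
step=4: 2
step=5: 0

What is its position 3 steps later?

Constant displacement of -2 per step.
step 6: 0 − 2 → -2
step 7: -2 − 2 → -4
step 8: -4 − 2 → -6

-6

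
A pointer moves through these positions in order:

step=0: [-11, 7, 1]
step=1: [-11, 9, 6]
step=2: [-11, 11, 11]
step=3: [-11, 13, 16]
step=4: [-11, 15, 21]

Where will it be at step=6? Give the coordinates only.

Each step adds [+0, +2, +5] to the position.
step 5: [-11, 15, 21] + [+0, +2, +5] → [-11, 17, 26]
step 6: [-11, 17, 26] + [+0, +2, +5] → [-11, 19, 31]

[-11, 19, 31]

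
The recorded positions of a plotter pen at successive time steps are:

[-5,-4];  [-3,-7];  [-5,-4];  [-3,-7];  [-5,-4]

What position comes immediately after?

Consecutive displacements [+2,-3], [-2,+3], [+2,-3], [-2,+3] scale by a factor of -1 each step.
step 5: [-5,-4] + [+2,-3] → [-3,-7]

[-3,-7]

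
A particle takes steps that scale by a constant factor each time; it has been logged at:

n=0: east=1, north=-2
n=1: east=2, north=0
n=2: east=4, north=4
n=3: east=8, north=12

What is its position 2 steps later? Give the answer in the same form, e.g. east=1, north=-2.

east=32, north=60

Consecutive displacements (+1, +2), (+2, +4), (+4, +8) scale by a factor of 2 each step.
step 4: east=8, north=12 + (+8, +16) → east=16, north=28
step 5: east=16, north=28 + (+16, +32) → east=32, north=60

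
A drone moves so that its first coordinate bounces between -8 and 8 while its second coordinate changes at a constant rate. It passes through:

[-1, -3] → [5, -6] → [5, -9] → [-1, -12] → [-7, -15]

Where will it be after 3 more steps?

The first coordinate travels 6 per step and bounces off the walls at -8 and 8.
  step 5: -7 → -3
  step 6: -3 → 3
  step 7: 3 → 7
The second coordinate changes by -3 each step: at step 7 it is -24.

[7, -24]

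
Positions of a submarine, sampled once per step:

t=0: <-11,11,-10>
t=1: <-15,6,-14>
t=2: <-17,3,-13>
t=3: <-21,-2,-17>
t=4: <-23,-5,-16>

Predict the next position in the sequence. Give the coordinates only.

Differencing gives <-4,-5,-4>, <-2,-3,+1>, <-4,-5,-4>, <-2,-3,+1>. This is the pattern <-4,-5,-4>, <-2,-3,+1> repeated.
step 5: apply <-4,-5,-4> → <-27,-10,-20>

<-27,-10,-20>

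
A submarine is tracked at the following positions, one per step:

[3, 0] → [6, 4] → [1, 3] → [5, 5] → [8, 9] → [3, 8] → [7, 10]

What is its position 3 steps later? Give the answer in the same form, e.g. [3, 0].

Differencing gives [+3, +4], [-5, -1], [+4, +2], [+3, +4], [-5, -1], [+4, +2]. This is the pattern [+3, +4], [-5, -1], [+4, +2] repeated.
step 7: apply [+3, +4] → [10, 14]
step 8: apply [-5, -1] → [5, 13]
step 9: apply [+4, +2] → [9, 15]

[9, 15]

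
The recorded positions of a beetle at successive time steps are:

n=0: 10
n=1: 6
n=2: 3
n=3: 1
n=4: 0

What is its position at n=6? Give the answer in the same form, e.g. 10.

1

Taking differences between consecutive positions: -4, -3, -2, -1. These grow by +1 each step.
step 5: 0 + 0 → 0
step 6: 0 + 1 → 1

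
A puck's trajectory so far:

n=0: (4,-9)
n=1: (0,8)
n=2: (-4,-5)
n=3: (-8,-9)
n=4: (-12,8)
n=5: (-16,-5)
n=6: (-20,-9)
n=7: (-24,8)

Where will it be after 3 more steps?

First: linear, -4 per step → -36 at step 10.
Second: cycles through -9, 8, -5 every 3 steps. Step 10 lands at position 1 of the cycle → 8.

(-36,8)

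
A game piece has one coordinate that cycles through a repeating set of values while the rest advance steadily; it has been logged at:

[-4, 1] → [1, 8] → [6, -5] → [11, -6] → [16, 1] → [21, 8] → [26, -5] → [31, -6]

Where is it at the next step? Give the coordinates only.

[36, 1]

The first coordinate changes by +5 each step, so at step 8 it is -4 + 8·(5) = 36.
The second coordinate repeats the cycle [1, 8, -5, -6] with period 4; step 8 mod 4 = 0, giving 1.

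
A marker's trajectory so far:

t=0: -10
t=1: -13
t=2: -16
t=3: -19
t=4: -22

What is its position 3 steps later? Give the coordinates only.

Constant displacement of -3 per step.
step 5: -22 − 3 → -25
step 6: -25 − 3 → -28
step 7: -28 − 3 → -31

-31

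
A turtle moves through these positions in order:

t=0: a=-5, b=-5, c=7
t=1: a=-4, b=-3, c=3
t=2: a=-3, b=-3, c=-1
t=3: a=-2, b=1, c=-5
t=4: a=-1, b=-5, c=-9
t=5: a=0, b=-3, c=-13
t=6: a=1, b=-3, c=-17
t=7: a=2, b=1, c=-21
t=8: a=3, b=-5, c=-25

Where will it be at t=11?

A: linear, +1 per step → 6 at step 11.
B: cycles through -5, -3, -3, 1 every 4 steps. Step 11 lands at position 3 of the cycle → 1.
C: linear, -4 per step → -37 at step 11.

a=6, b=1, c=-37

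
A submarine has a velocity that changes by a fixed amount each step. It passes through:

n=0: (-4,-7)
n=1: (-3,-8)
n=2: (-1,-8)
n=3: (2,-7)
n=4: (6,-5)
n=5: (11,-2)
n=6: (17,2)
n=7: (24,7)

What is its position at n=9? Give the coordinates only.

(41,20)

First differences are (+1,-1), (+2,+0), (+3,+1), (+4,+2), (+5,+3), (+6,+4), (+7,+5); their common second difference is (+1,+1) (constant acceleration).
step 8: (24,7) + (+8,+6) → (32,13)
step 9: (32,13) + (+9,+7) → (41,20)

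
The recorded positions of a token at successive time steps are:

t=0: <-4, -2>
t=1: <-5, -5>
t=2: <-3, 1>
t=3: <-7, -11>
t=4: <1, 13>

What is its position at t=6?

<17, 61>

Step-to-step displacements: <-1, -3>, <+2, +6>, <-4, -12>, <+8, +24>; each is -2× the previous.
step 5: <1, 13> + <-16, -48> → <-15, -35>
step 6: <-15, -35> + <+32, +96> → <17, 61>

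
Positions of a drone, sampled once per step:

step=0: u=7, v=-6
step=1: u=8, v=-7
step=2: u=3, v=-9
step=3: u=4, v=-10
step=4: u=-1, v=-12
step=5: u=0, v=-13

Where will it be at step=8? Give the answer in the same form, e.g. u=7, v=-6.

The moves between consecutive positions are (+1,-1), (-5,-2), (+1,-1), (-5,-2), (+1,-1); they repeat the 2-cycle [(+1,-1), (-5,-2)].
step 6: apply (-5,-2) → u=-5, v=-15
step 7: apply (+1,-1) → u=-4, v=-16
step 8: apply (-5,-2) → u=-9, v=-18

u=-9, v=-18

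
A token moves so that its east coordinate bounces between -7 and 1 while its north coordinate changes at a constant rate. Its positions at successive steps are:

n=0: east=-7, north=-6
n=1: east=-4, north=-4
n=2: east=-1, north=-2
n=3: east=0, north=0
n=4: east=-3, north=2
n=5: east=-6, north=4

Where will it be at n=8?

east=1, north=10

The east coordinate travels 3 per step and bounces off the walls at -7 and 1.
  step 6: -6 → -5
  step 7: -5 → -2
  step 8: -2 → 1
The north coordinate changes by +2 each step: at step 8 it is 10.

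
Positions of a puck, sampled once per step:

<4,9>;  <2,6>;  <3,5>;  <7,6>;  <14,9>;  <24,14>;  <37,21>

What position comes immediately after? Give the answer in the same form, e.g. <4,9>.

<53,30>

Taking differences between consecutive positions: <-2,-3>, <+1,-1>, <+4,+1>, <+7,+3>, <+10,+5>, <+13,+7>. These grow by <+3,+2> each step.
step 7: <37,21> + <+16,+9> → <53,30>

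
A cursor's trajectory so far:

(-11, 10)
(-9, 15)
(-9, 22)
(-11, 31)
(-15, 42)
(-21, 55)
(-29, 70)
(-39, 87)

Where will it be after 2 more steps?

(-65, 127)

Successive displacements: (+2, +5), (+0, +7), (-2, +9), (-4, +11), (-6, +13), (-8, +15), (-10, +17) — each changes by (-2, +2).
step 8: (-39, 87) + (-12, +19) → (-51, 106)
step 9: (-51, 106) + (-14, +21) → (-65, 127)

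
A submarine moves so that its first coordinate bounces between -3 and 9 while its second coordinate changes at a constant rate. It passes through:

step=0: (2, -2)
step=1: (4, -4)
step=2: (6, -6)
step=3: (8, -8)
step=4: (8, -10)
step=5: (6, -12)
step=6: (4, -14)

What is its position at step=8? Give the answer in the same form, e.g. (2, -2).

The first coordinate travels 2 per step and bounces off the walls at -3 and 9.
  step 7: 4 → 2
  step 8: 2 → 0
The second coordinate changes by -2 each step: at step 8 it is -18.

(0, -18)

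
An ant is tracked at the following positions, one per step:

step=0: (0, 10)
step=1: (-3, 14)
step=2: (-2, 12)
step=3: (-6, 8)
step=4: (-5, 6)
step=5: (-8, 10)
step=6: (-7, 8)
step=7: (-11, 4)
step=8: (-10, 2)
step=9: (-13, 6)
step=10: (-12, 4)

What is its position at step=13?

Differencing gives (-3, +4), (+1, -2), (-4, -4), (+1, -2), (-3, +4), (+1, -2), (-4, -4), (+1, -2), (-3, +4), (+1, -2). This is the pattern (-3, +4), (+1, -2), (-4, -4), (+1, -2) repeated.
step 11: apply (-4, -4) → (-16, 0)
step 12: apply (+1, -2) → (-15, -2)
step 13: apply (-3, +4) → (-18, 2)

(-18, 2)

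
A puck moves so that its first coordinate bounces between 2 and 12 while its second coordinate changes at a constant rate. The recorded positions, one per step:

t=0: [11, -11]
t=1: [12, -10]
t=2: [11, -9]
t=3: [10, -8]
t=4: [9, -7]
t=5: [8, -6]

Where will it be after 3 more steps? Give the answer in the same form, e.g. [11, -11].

The first coordinate travels 1 per step and bounces off the walls at 2 and 12.
  step 6: 8 → 7
  step 7: 7 → 6
  step 8: 6 → 5
The second coordinate changes by +1 each step: at step 8 it is -3.

[5, -3]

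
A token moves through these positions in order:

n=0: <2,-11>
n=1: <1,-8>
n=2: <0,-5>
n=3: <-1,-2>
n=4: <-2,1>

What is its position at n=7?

Each step adds <-1,+3> to the position.
step 5: <-2,1> + <-1,+3> → <-3,4>
step 6: <-3,4> + <-1,+3> → <-4,7>
step 7: <-4,7> + <-1,+3> → <-5,10>

<-5,10>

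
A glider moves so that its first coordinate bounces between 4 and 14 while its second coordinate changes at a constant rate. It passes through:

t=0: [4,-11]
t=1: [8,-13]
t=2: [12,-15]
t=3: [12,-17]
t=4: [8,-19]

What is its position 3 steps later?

The first coordinate travels 4 per step and bounces off the walls at 4 and 14.
  step 5: 8 → 4
  step 6: 4 → 8
  step 7: 8 → 12
The second coordinate changes by -2 each step: at step 7 it is -25.

[12,-25]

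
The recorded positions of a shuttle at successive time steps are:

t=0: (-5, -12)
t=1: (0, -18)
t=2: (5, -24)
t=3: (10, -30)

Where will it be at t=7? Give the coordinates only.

The position changes by (+5, -6) every step.
step 4: (10, -30) + (+5, -6) → (15, -36)
step 5: (15, -36) + (+5, -6) → (20, -42)
step 6: (20, -42) + (+5, -6) → (25, -48)
step 7: (25, -48) + (+5, -6) → (30, -54)

(30, -54)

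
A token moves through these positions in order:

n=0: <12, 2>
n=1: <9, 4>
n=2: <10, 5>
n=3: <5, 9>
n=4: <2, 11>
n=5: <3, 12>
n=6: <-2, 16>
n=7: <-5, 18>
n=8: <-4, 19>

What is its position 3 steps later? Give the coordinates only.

The moves between consecutive positions are <-3, +2>, <+1, +1>, <-5, +4>, <-3, +2>, <+1, +1>, <-5, +4>, <-3, +2>, <+1, +1>; they repeat the 3-cycle [<-3, +2>, <+1, +1>, <-5, +4>].
step 9: apply <-5, +4> → <-9, 23>
step 10: apply <-3, +2> → <-12, 25>
step 11: apply <+1, +1> → <-11, 26>

<-11, 26>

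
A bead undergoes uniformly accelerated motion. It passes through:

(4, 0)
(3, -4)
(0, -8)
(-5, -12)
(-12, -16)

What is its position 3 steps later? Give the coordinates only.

Taking differences between consecutive positions: (-1, -4), (-3, -4), (-5, -4), (-7, -4). These grow by (-2, +0) each step.
step 5: (-12, -16) + (-9, -4) → (-21, -20)
step 6: (-21, -20) + (-11, -4) → (-32, -24)
step 7: (-32, -24) + (-13, -4) → (-45, -28)

(-45, -28)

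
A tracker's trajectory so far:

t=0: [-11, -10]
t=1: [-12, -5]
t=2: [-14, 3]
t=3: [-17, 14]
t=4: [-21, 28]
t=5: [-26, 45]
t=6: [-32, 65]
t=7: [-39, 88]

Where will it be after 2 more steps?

[-56, 143]

First differences are [-1, +5], [-2, +8], [-3, +11], [-4, +14], [-5, +17], [-6, +20], [-7, +23]; their common second difference is [-1, +3] (constant acceleration).
step 8: [-39, 88] + [-8, +26] → [-47, 114]
step 9: [-47, 114] + [-9, +29] → [-56, 143]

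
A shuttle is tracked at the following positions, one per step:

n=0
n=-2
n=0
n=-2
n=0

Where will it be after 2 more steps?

Consecutive displacements -2, +2, -2, +2 scale by a factor of -1 each step.
step 5: 0 − 2 → n=-2
step 6: -2 + 2 → n=0

n=0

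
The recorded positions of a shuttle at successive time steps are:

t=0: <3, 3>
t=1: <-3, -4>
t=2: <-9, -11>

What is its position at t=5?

<-27, -32>

Each step adds <-6, -7> to the position.
step 3: <-9, -11> + <-6, -7> → <-15, -18>
step 4: <-15, -18> + <-6, -7> → <-21, -25>
step 5: <-21, -25> + <-6, -7> → <-27, -32>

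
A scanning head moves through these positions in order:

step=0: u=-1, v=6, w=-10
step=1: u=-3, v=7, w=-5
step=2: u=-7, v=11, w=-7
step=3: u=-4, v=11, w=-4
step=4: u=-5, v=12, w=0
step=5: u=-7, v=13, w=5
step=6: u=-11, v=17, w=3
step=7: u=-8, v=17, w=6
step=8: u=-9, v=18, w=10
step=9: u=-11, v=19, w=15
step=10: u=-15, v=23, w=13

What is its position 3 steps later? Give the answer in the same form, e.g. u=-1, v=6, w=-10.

u=-15, v=25, w=25

Step-to-step displacements: (-2, +1, +5), (-4, +4, -2), (+3, +0, +3), (-1, +1, +4), (-2, +1, +5), (-4, +4, -2), (+3, +0, +3), (-1, +1, +4), (-2, +1, +5), (-4, +4, -2) — a repeating cycle of length 4.
step 11: apply (+3, +0, +3) → u=-12, v=23, w=16
step 12: apply (-1, +1, +4) → u=-13, v=24, w=20
step 13: apply (-2, +1, +5) → u=-15, v=25, w=25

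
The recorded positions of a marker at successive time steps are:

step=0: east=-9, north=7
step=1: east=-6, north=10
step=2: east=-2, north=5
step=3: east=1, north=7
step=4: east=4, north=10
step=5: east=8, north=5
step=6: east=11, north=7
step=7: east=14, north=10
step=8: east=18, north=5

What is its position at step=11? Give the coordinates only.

east=28, north=5

The moves between consecutive positions are (+3,+3), (+4,-5), (+3,+2), (+3,+3), (+4,-5), (+3,+2), (+3,+3), (+4,-5); they repeat the 3-cycle [(+3,+3), (+4,-5), (+3,+2)].
step 9: apply (+3,+2) → east=21, north=7
step 10: apply (+3,+3) → east=24, north=10
step 11: apply (+4,-5) → east=28, north=5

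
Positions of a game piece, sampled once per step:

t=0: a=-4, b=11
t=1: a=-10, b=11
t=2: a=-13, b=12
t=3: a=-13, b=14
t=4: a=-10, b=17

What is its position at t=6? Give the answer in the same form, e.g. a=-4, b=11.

a=5, b=26

Taking differences between consecutive positions: (-6, +0), (-3, +1), (+0, +2), (+3, +3). These grow by (+3, +1) each step.
step 5: a=-10, b=17 + (+6, +4) → a=-4, b=21
step 6: a=-4, b=21 + (+9, +5) → a=5, b=26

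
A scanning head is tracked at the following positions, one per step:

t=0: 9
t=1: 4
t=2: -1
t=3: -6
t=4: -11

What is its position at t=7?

The position changes by -5 every step.
step 5: -11 − 5 → -16
step 6: -16 − 5 → -21
step 7: -21 − 5 → -26

-26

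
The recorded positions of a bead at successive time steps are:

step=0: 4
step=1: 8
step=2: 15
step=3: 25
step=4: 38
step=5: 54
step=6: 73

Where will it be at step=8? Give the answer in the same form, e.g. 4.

120

Successive displacements: +4, +7, +10, +13, +16, +19 — each changes by +3.
step 7: 73 + 22 → 95
step 8: 95 + 25 → 120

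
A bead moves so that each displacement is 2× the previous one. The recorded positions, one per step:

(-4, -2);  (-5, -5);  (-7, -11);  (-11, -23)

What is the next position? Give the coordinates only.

(-19, -47)

The jumps are (-1, -3), (-2, -6), (-4, -12) — a geometric progression with ratio 2.
step 4: (-11, -23) + (-8, -24) → (-19, -47)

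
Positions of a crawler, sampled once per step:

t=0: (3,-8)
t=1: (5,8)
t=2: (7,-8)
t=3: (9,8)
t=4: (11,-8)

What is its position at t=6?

(15,-8)

The first coordinate changes by +2 each step, so at step 6 it is 3 + 6·(2) = 15.
The second coordinate repeats the cycle [-8, 8] with period 2; step 6 mod 2 = 0, giving -8.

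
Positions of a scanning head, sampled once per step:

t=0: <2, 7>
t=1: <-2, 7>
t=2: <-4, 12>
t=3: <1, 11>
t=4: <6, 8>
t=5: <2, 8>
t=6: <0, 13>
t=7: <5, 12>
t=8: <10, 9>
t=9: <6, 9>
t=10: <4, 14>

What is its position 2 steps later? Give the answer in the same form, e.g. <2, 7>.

The moves between consecutive positions are <-4, +0>, <-2, +5>, <+5, -1>, <+5, -3>, <-4, +0>, <-2, +5>, <+5, -1>, <+5, -3>, <-4, +0>, <-2, +5>; they repeat the 4-cycle [<-4, +0>, <-2, +5>, <+5, -1>, <+5, -3>].
step 11: apply <+5, -1> → <9, 13>
step 12: apply <+5, -3> → <14, 10>

<14, 10>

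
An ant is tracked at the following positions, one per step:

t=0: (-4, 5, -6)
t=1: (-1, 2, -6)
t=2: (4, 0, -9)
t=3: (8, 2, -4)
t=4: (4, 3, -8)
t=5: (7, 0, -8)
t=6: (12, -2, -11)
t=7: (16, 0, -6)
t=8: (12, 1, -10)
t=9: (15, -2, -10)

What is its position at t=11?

(24, -2, -8)

Differencing gives (+3, -3, +0), (+5, -2, -3), (+4, +2, +5), (-4, +1, -4), (+3, -3, +0), (+5, -2, -3), (+4, +2, +5), (-4, +1, -4), (+3, -3, +0). This is the pattern (+3, -3, +0), (+5, -2, -3), (+4, +2, +5), (-4, +1, -4) repeated.
step 10: apply (+5, -2, -3) → (20, -4, -13)
step 11: apply (+4, +2, +5) → (24, -2, -8)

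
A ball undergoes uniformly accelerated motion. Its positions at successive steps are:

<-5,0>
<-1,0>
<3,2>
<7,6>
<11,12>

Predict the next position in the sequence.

<15,20>

First differences are <+4,+0>, <+4,+2>, <+4,+4>, <+4,+6>; their common second difference is <+0,+2> (constant acceleration).
step 5: <11,12> + <+4,+8> → <15,20>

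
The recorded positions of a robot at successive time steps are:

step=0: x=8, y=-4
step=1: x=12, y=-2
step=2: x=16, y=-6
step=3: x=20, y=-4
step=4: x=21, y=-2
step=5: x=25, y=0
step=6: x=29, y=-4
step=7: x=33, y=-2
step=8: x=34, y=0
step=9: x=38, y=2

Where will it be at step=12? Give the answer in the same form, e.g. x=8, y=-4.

x=47, y=2

Differencing gives (+4, +2), (+4, -4), (+4, +2), (+1, +2), (+4, +2), (+4, -4), (+4, +2), (+1, +2), (+4, +2). This is the pattern (+4, +2), (+4, -4), (+4, +2), (+1, +2) repeated.
step 10: apply (+4, -4) → x=42, y=-2
step 11: apply (+4, +2) → x=46, y=0
step 12: apply (+1, +2) → x=47, y=2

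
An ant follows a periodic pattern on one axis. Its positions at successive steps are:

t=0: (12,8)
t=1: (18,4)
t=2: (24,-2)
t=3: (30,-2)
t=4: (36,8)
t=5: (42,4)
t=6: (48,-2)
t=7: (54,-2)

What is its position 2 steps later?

First: linear, +6 per step → 66 at step 9.
Second: cycles through 8, 4, -2, -2 every 4 steps. Step 9 lands at position 1 of the cycle → 4.

(66,4)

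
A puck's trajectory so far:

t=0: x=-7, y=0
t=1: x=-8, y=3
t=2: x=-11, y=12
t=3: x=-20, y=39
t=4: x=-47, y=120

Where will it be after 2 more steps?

Step-to-step displacements: (-1, +3), (-3, +9), (-9, +27), (-27, +81); each is 3× the previous.
step 5: x=-47, y=120 + (-81, +243) → x=-128, y=363
step 6: x=-128, y=363 + (-243, +729) → x=-371, y=1092

x=-371, y=1092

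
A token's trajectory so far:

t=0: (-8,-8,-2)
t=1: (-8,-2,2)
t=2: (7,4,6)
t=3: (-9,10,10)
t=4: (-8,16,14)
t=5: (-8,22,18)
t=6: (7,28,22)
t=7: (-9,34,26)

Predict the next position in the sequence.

First: cycles through -8, -8, 7, -9 every 4 steps. Step 8 lands at position 0 of the cycle → -8.
Second: linear, +6 per step → 40 at step 8.
Third: linear, +4 per step → 30 at step 8.

(-8,40,30)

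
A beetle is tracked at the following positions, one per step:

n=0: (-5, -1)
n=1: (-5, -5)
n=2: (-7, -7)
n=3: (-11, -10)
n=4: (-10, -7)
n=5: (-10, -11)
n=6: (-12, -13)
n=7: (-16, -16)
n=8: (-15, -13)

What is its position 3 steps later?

(-21, -22)

Step-to-step displacements: (+0, -4), (-2, -2), (-4, -3), (+1, +3), (+0, -4), (-2, -2), (-4, -3), (+1, +3) — a repeating cycle of length 4.
step 9: apply (+0, -4) → (-15, -17)
step 10: apply (-2, -2) → (-17, -19)
step 11: apply (-4, -3) → (-21, -22)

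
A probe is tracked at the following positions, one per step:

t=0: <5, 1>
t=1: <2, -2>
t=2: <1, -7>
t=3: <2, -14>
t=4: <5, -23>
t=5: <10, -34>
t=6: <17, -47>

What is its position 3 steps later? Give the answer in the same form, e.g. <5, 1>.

<50, -98>

First differences are <-3, -3>, <-1, -5>, <+1, -7>, <+3, -9>, <+5, -11>, <+7, -13>; their common second difference is <+2, -2> (constant acceleration).
step 7: <17, -47> + <+9, -15> → <26, -62>
step 8: <26, -62> + <+11, -17> → <37, -79>
step 9: <37, -79> + <+13, -19> → <50, -98>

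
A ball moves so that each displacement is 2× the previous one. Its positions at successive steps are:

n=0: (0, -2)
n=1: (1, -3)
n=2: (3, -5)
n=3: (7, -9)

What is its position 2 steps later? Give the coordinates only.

(31, -33)

The jumps are (+1, -1), (+2, -2), (+4, -4) — a geometric progression with ratio 2.
step 4: (7, -9) + (+8, -8) → (15, -17)
step 5: (15, -17) + (+16, -16) → (31, -33)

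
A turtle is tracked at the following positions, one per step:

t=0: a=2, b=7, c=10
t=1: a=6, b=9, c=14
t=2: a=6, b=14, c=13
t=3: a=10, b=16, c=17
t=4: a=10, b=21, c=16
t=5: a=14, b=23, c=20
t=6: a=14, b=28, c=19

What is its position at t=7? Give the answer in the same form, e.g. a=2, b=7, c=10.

a=18, b=30, c=23

Step-to-step displacements: (+4, +2, +4), (+0, +5, -1), (+4, +2, +4), (+0, +5, -1), (+4, +2, +4), (+0, +5, -1) — a repeating cycle of length 2.
step 7: apply (+4, +2, +4) → a=18, b=30, c=23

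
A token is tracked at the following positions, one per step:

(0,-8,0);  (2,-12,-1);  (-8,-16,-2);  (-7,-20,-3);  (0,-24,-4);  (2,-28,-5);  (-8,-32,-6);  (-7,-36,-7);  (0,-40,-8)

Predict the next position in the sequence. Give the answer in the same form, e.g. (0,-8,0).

The first coordinate repeats the cycle [0, 2, -8, -7] with period 4; step 9 mod 4 = 1, giving 2.
The second coordinate changes by -4 each step, so at step 9 it is -8 + 9·(-4) = -44.
The third coordinate changes by -1 each step, so at step 9 it is 0 + 9·(-1) = -9.

(2,-44,-9)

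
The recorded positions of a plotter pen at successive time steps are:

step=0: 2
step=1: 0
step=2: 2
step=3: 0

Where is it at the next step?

2

Step-to-step displacements: -2, +2, -2; each is -1× the previous.
step 4: 0 + 2 → 2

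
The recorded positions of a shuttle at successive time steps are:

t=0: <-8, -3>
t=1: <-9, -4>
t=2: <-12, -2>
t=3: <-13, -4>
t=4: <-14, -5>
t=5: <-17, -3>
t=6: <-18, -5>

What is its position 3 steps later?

<-23, -6>

Differencing gives <-1, -1>, <-3, +2>, <-1, -2>, <-1, -1>, <-3, +2>, <-1, -2>. This is the pattern <-1, -1>, <-3, +2>, <-1, -2> repeated.
step 7: apply <-1, -1> → <-19, -6>
step 8: apply <-3, +2> → <-22, -4>
step 9: apply <-1, -2> → <-23, -6>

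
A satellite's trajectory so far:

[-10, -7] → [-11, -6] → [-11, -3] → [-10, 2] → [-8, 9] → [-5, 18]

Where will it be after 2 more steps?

[4, 42]

Taking differences between consecutive positions: [-1, +1], [+0, +3], [+1, +5], [+2, +7], [+3, +9]. These grow by [+1, +2] each step.
step 6: [-5, 18] + [+4, +11] → [-1, 29]
step 7: [-1, 29] + [+5, +13] → [4, 42]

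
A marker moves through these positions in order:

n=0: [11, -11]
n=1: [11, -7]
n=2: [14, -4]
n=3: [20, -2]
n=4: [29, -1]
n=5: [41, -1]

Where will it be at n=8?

[95, -7]

Taking differences between consecutive positions: [+0, +4], [+3, +3], [+6, +2], [+9, +1], [+12, +0]. These grow by [+3, -1] each step.
step 6: [41, -1] + [+15, -1] → [56, -2]
step 7: [56, -2] + [+18, -2] → [74, -4]
step 8: [74, -4] + [+21, -3] → [95, -7]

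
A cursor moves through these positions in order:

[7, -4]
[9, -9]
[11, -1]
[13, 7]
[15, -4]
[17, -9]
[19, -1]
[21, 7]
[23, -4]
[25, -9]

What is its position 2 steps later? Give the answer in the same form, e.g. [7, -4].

The first coordinate changes by +2 each step, so at step 11 it is 7 + 11·(2) = 29.
The second coordinate repeats the cycle [-4, -9, -1, 7] with period 4; step 11 mod 4 = 3, giving 7.

[29, 7]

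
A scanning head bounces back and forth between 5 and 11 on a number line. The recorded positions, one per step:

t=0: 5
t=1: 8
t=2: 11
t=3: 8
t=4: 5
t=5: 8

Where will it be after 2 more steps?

8

The value reflects between 5 and 11, moving 3 per step.
  step 6: 8 → 11
  step 7: 11 → 8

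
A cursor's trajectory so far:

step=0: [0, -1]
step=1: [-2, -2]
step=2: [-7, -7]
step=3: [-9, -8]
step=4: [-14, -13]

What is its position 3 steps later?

Step-to-step displacements: [-2, -1], [-5, -5], [-2, -1], [-5, -5] — a repeating cycle of length 2.
step 5: apply [-2, -1] → [-16, -14]
step 6: apply [-5, -5] → [-21, -19]
step 7: apply [-2, -1] → [-23, -20]

[-23, -20]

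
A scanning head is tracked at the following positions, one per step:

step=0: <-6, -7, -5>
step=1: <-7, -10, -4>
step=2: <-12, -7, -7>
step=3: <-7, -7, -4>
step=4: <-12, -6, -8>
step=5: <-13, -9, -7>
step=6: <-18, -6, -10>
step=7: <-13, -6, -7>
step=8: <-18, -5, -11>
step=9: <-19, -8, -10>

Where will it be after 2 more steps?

The moves between consecutive positions are <-1, -3, +1>, <-5, +3, -3>, <+5, +0, +3>, <-5, +1, -4>, <-1, -3, +1>, <-5, +3, -3>, <+5, +0, +3>, <-5, +1, -4>, <-1, -3, +1>; they repeat the 4-cycle [<-1, -3, +1>, <-5, +3, -3>, <+5, +0, +3>, <-5, +1, -4>].
step 10: apply <-5, +3, -3> → <-24, -5, -13>
step 11: apply <+5, +0, +3> → <-19, -5, -10>

<-19, -5, -10>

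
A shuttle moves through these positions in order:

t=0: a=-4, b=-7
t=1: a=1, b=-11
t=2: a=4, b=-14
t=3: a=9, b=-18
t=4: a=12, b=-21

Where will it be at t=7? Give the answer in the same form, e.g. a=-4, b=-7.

a=25, b=-32

Step-to-step displacements: (+5,-4), (+3,-3), (+5,-4), (+3,-3) — a repeating cycle of length 2.
step 5: apply (+5,-4) → a=17, b=-25
step 6: apply (+3,-3) → a=20, b=-28
step 7: apply (+5,-4) → a=25, b=-32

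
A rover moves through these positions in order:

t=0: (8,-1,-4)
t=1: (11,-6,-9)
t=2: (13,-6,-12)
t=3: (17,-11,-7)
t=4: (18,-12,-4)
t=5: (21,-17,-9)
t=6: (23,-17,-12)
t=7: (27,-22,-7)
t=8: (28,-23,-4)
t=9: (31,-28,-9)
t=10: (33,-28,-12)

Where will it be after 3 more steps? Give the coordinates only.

(41,-39,-9)

Differencing gives (+3,-5,-5), (+2,+0,-3), (+4,-5,+5), (+1,-1,+3), (+3,-5,-5), (+2,+0,-3), (+4,-5,+5), (+1,-1,+3), (+3,-5,-5), (+2,+0,-3). This is the pattern (+3,-5,-5), (+2,+0,-3), (+4,-5,+5), (+1,-1,+3) repeated.
step 11: apply (+4,-5,+5) → (37,-33,-7)
step 12: apply (+1,-1,+3) → (38,-34,-4)
step 13: apply (+3,-5,-5) → (41,-39,-9)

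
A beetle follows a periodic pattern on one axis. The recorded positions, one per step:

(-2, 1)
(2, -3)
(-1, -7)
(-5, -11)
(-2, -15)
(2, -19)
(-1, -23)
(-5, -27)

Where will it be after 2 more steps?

(2, -35)

The first coordinate repeats the cycle [-2, 2, -1, -5] with period 4; step 9 mod 4 = 1, giving 2.
The second coordinate changes by -4 each step, so at step 9 it is 1 + 9·(-4) = -35.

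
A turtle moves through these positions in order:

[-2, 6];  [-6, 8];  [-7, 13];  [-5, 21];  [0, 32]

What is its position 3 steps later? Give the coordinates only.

First differences are [-4, +2], [-1, +5], [+2, +8], [+5, +11]; their common second difference is [+3, +3] (constant acceleration).
step 5: [0, 32] + [+8, +14] → [8, 46]
step 6: [8, 46] + [+11, +17] → [19, 63]
step 7: [19, 63] + [+14, +20] → [33, 83]

[33, 83]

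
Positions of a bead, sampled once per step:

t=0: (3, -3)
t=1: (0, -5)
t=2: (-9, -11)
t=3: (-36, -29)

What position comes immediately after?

The jumps are (-3, -2), (-9, -6), (-27, -18) — a geometric progression with ratio 3.
step 4: (-36, -29) + (-81, -54) → (-117, -83)

(-117, -83)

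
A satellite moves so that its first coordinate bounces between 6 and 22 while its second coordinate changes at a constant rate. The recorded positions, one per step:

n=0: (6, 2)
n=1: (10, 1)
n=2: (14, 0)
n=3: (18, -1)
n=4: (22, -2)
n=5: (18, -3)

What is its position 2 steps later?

The first coordinate travels 4 per step and bounces off the walls at 6 and 22.
  step 6: 18 → 14
  step 7: 14 → 10
The second coordinate changes by -1 each step: at step 7 it is -5.

(10, -5)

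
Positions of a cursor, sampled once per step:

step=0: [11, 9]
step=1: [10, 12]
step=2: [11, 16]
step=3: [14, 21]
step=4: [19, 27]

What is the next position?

[26, 34]

Taking differences between consecutive positions: [-1, +3], [+1, +4], [+3, +5], [+5, +6]. These grow by [+2, +1] each step.
step 5: [19, 27] + [+7, +7] → [26, 34]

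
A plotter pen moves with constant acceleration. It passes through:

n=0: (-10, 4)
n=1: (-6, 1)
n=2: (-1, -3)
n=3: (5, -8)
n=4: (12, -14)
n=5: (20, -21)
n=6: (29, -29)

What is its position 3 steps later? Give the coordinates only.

First differences are (+4, -3), (+5, -4), (+6, -5), (+7, -6), (+8, -7), (+9, -8); their common second difference is (+1, -1) (constant acceleration).
step 7: (29, -29) + (+10, -9) → (39, -38)
step 8: (39, -38) + (+11, -10) → (50, -48)
step 9: (50, -48) + (+12, -11) → (62, -59)

(62, -59)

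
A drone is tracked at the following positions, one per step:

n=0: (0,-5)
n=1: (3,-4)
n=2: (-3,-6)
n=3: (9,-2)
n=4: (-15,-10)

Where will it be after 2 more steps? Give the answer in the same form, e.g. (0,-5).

(-63,-26)

Step-to-step displacements: (+3,+1), (-6,-2), (+12,+4), (-24,-8); each is -2× the previous.
step 5: (-15,-10) + (+48,+16) → (33,6)
step 6: (33,6) + (-96,-32) → (-63,-26)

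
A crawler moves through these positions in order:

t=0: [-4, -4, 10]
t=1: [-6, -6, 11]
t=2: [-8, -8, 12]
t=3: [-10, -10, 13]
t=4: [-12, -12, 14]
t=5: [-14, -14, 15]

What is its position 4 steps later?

Constant displacement of [-2, -2, +1] per step.
step 6: [-14, -14, 15] + [-2, -2, +1] → [-16, -16, 16]
step 7: [-16, -16, 16] + [-2, -2, +1] → [-18, -18, 17]
step 8: [-18, -18, 17] + [-2, -2, +1] → [-20, -20, 18]
step 9: [-20, -20, 18] + [-2, -2, +1] → [-22, -22, 19]

[-22, -22, 19]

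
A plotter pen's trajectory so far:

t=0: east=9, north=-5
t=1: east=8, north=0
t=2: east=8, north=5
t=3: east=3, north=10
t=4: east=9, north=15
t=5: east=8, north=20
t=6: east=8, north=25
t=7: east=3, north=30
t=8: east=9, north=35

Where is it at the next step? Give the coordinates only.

The east coordinate repeats the cycle [9, 8, 8, 3] with period 4; step 9 mod 4 = 1, giving 8.
The north coordinate changes by +5 each step, so at step 9 it is -5 + 9·(5) = 40.

east=8, north=40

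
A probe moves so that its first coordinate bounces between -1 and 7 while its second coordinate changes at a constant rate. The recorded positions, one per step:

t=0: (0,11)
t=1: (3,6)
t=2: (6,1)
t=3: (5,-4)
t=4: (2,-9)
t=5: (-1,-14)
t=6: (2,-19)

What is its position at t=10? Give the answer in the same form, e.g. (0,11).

(0,-39)

The first coordinate travels 3 per step and bounces off the walls at -1 and 7.
  step 7: 2 → 5
  step 8: 5 → 6
  step 9: 6 → 3
  step 10: 3 → 0
The second coordinate changes by -5 each step: at step 10 it is -39.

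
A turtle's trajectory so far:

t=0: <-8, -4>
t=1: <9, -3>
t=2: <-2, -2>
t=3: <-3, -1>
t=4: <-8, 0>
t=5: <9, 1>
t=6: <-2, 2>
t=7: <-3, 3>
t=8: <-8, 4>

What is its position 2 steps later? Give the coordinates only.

The first coordinate repeats the cycle [-8, 9, -2, -3] with period 4; step 10 mod 4 = 2, giving -2.
The second coordinate changes by +1 each step, so at step 10 it is -4 + 10·(1) = 6.

<-2, 6>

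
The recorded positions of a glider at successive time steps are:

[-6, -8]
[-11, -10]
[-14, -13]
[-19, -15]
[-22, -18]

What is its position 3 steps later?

Differencing gives [-5, -2], [-3, -3], [-5, -2], [-3, -3]. This is the pattern [-5, -2], [-3, -3] repeated.
step 5: apply [-5, -2] → [-27, -20]
step 6: apply [-3, -3] → [-30, -23]
step 7: apply [-5, -2] → [-35, -25]

[-35, -25]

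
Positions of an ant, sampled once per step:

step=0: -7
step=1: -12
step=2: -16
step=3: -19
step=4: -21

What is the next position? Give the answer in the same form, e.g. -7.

-22

Successive displacements: -5, -4, -3, -2 — each changes by +1.
step 5: -21 − 1 → -22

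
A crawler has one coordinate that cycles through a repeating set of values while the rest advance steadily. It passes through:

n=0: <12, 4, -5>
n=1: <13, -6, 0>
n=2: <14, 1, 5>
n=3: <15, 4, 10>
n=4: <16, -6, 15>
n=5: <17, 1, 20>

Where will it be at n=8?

<20, 1, 35>

The first coordinate changes by +1 each step, so at step 8 it is 12 + 8·(1) = 20.
The second coordinate repeats the cycle [4, -6, 1] with period 3; step 8 mod 3 = 2, giving 1.
The third coordinate changes by +5 each step, so at step 8 it is -5 + 8·(5) = 35.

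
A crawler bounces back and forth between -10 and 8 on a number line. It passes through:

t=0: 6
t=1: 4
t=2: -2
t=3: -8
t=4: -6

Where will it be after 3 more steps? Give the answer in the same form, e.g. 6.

4

The value reflects between -10 and 8, moving 6 per step.
  step 5: -6 → 0
  step 6: 0 → 6
  step 7: 6 → 4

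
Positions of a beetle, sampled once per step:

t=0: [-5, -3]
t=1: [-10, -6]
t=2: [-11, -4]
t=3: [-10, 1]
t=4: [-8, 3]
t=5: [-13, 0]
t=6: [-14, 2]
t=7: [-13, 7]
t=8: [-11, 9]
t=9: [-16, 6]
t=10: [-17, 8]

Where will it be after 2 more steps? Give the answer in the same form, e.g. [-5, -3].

[-14, 15]

Step-to-step displacements: [-5, -3], [-1, +2], [+1, +5], [+2, +2], [-5, -3], [-1, +2], [+1, +5], [+2, +2], [-5, -3], [-1, +2] — a repeating cycle of length 4.
step 11: apply [+1, +5] → [-16, 13]
step 12: apply [+2, +2] → [-14, 15]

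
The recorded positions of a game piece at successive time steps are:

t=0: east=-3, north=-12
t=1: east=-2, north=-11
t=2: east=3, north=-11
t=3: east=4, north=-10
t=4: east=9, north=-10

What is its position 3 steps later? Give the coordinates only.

east=16, north=-8

Differencing gives (+1, +1), (+5, +0), (+1, +1), (+5, +0). This is the pattern (+1, +1), (+5, +0) repeated.
step 5: apply (+1, +1) → east=10, north=-9
step 6: apply (+5, +0) → east=15, north=-9
step 7: apply (+1, +1) → east=16, north=-8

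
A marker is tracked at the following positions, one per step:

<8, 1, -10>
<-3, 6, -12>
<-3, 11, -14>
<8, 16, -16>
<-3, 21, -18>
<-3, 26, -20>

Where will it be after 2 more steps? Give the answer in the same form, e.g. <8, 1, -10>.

<-3, 36, -24>

The first coordinate repeats the cycle [8, -3, -3] with period 3; step 7 mod 3 = 1, giving -3.
The second coordinate changes by +5 each step, so at step 7 it is 1 + 7·(5) = 36.
The third coordinate changes by -2 each step, so at step 7 it is -10 + 7·(-2) = -24.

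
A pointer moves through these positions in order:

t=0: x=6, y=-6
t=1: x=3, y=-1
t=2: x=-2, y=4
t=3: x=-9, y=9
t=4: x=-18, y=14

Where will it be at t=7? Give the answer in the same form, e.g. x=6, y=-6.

Successive displacements: (-3,+5), (-5,+5), (-7,+5), (-9,+5) — each changes by (-2,+0).
step 5: x=-18, y=14 + (-11,+5) → x=-29, y=19
step 6: x=-29, y=19 + (-13,+5) → x=-42, y=24
step 7: x=-42, y=24 + (-15,+5) → x=-57, y=29

x=-57, y=29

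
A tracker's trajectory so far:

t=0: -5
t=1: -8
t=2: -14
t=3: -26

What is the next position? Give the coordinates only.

-50

The jumps are -3, -6, -12 — a geometric progression with ratio 2.
step 4: -26 − 24 → -50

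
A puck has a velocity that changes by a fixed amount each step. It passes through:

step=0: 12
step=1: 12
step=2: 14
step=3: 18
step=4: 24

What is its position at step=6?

Taking differences between consecutive positions: +0, +2, +4, +6. These grow by +2 each step.
step 5: 24 + 8 → 32
step 6: 32 + 10 → 42

42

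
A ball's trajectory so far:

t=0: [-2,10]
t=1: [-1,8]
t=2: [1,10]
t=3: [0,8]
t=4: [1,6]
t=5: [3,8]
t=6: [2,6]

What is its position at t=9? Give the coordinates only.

Differencing gives [+1,-2], [+2,+2], [-1,-2], [+1,-2], [+2,+2], [-1,-2]. This is the pattern [+1,-2], [+2,+2], [-1,-2] repeated.
step 7: apply [+1,-2] → [3,4]
step 8: apply [+2,+2] → [5,6]
step 9: apply [-1,-2] → [4,4]

[4,4]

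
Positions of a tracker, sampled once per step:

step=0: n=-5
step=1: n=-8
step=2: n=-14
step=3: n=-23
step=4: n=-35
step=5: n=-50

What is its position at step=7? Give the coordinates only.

Successive displacements: -3, -6, -9, -12, -15 — each changes by -3.
step 6: -50 − 18 → n=-68
step 7: -68 − 21 → n=-89

n=-89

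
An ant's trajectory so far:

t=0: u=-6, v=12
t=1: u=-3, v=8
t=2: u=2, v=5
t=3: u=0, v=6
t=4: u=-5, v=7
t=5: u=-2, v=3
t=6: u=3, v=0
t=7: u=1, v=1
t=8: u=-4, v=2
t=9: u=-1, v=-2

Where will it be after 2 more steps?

u=2, v=-4

Differencing gives (+3, -4), (+5, -3), (-2, +1), (-5, +1), (+3, -4), (+5, -3), (-2, +1), (-5, +1), (+3, -4). This is the pattern (+3, -4), (+5, -3), (-2, +1), (-5, +1) repeated.
step 10: apply (+5, -3) → u=4, v=-5
step 11: apply (-2, +1) → u=2, v=-4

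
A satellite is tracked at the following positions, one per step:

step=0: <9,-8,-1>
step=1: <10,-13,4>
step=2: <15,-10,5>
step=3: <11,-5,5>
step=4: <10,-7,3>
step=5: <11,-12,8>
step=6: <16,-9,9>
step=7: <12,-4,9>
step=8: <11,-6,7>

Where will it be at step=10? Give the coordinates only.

Step-to-step displacements: <+1,-5,+5>, <+5,+3,+1>, <-4,+5,+0>, <-1,-2,-2>, <+1,-5,+5>, <+5,+3,+1>, <-4,+5,+0>, <-1,-2,-2> — a repeating cycle of length 4.
step 9: apply <+1,-5,+5> → <12,-11,12>
step 10: apply <+5,+3,+1> → <17,-8,13>

<17,-8,13>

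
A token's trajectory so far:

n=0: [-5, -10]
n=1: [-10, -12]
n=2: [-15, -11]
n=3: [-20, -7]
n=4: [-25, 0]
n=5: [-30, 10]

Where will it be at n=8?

[-45, 58]

Taking differences between consecutive positions: [-5, -2], [-5, +1], [-5, +4], [-5, +7], [-5, +10]. These grow by [+0, +3] each step.
step 6: [-30, 10] + [-5, +13] → [-35, 23]
step 7: [-35, 23] + [-5, +16] → [-40, 39]
step 8: [-40, 39] + [-5, +19] → [-45, 58]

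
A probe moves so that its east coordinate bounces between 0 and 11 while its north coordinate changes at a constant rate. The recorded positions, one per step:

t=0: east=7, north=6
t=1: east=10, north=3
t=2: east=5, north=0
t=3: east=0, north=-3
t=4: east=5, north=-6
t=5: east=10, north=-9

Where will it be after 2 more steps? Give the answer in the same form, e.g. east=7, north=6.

east=2, north=-15

The east coordinate reflects between 0 and 11, moving 5 per step.
  step 6: 10 → 7
  step 7: 7 → 2
The north coordinate changes by -3 each step: at step 7 it is -15.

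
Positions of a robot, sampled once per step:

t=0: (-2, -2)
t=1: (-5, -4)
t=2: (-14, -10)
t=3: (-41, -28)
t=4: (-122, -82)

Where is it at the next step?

Step-to-step displacements: (-3, -2), (-9, -6), (-27, -18), (-81, -54); each is 3× the previous.
step 5: (-122, -82) + (-243, -162) → (-365, -244)

(-365, -244)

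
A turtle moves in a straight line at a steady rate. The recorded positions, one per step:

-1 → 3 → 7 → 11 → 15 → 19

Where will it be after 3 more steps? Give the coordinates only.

The position changes by +4 every step.
step 6: 19 + 4 → 23
step 7: 23 + 4 → 27
step 8: 27 + 4 → 31

31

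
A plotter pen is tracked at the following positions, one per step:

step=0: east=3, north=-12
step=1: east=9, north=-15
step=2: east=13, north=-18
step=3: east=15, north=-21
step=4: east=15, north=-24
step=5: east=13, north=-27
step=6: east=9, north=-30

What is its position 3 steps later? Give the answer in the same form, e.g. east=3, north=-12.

Successive displacements: (+6, -3), (+4, -3), (+2, -3), (+0, -3), (-2, -3), (-4, -3) — each changes by (-2, +0).
step 7: east=9, north=-30 + (-6, -3) → east=3, north=-33
step 8: east=3, north=-33 + (-8, -3) → east=-5, north=-36
step 9: east=-5, north=-36 + (-10, -3) → east=-15, north=-39

east=-15, north=-39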